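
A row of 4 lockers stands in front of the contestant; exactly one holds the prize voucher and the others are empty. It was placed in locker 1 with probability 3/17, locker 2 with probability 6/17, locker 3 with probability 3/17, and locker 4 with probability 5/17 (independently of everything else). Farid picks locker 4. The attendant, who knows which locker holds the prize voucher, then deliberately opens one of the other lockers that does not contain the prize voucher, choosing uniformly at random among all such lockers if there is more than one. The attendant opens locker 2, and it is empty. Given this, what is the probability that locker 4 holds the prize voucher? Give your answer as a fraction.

5/14

Consider each possible location of the prize voucher in turn.
If it is in either of lockers 1 and 3 (prior 3/17 each): the attendant has 2 equally likely choices, so probability 1/2; weight (3/17)·(1/2) = 3/34 each.
If it is in locker 2 (prior 6/17): the attendant opened locker 2, so this case is ruled out; weight (6/17)·0 = 0.
If it is in locker 4 (prior 5/17): the attendant has 3 equally likely choices, so probability 1/3; weight (5/17)·(1/3) = 5/51.
The weights sum to 14/51.
So P(the prize voucher in locker 4 | the attendant opened locker 2) = (5/51) / (14/51) = 5/14.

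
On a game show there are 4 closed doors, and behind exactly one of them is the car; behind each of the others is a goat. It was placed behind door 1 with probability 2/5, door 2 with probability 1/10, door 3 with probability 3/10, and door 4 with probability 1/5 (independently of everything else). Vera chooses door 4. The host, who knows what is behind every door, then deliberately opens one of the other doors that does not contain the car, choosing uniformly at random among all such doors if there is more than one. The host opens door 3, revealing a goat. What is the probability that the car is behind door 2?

3/19

Condition on the true location of the car.
If it is behind door 1 (prior 2/5): the host has 2 equally likely choices, so probability 1/2; weight (2/5)·(1/2) = 1/5.
If it is behind door 2 (prior 1/10): the host has 2 equally likely choices, so probability 1/2; weight (1/10)·(1/2) = 1/20.
If it is behind door 3 (prior 3/10): the host opened door 3, so this case is ruled out; weight (3/10)·0 = 0.
If it is behind door 4 (prior 1/5): the host has 3 equally likely choices, so probability 1/3; weight (1/5)·(1/3) = 1/15.
The weights sum to 19/60.
So P(the car behind door 2 | the host opened door 3) = (1/20) / (19/60) = 3/19.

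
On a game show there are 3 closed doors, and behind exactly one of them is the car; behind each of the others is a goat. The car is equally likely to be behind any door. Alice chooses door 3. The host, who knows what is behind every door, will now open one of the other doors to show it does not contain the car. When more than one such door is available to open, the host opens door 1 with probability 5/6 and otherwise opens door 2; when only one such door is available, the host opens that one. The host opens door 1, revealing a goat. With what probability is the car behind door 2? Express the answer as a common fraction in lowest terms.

6/11

Consider each possible location of the car in turn.
If it is behind door 1 (prior 1/3): the host opened door 1, so this case is ruled out; weight (1/3)·0 = 0.
If it is behind door 2 (prior 1/3): only door 1 is available, probability 1; weight (1/3)·1 = 1/3.
If it is behind door 3 (prior 1/3): door 1 is available, opened with probability 5/6; weight (1/3)·(5/6) = 5/18.
The weights sum to 11/18.
So P(the car behind door 2 | the host opened door 1) = (1/3) / (11/18) = 6/11.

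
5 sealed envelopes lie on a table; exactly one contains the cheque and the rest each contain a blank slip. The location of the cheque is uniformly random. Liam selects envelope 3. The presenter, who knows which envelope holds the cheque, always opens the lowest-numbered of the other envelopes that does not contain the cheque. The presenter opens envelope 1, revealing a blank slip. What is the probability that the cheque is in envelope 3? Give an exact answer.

Consider each possible location of the cheque in turn.
If it is in envelope 1 (prior 1/5): the presenter opened envelope 1, so this case is ruled out; weight (1/5)·0 = 0.
If it is in any of envelopes 2, 3, 4, and 5 (prior 1/5 each): envelope 1 is the lowest-numbered option available, probability 1; weight (1/5)·1 = 1/5 each.
The weights sum to 4/5.
So P(the cheque in envelope 3 | the presenter opened envelope 1) = (1/5) / (4/5) = 1/4.

1/4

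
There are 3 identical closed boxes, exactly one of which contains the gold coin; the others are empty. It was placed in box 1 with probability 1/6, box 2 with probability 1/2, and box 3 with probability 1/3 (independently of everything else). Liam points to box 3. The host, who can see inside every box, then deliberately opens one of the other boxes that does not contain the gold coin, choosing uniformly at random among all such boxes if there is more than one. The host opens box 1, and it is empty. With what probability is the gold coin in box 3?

Condition on the true location of the gold coin.
If it is in box 1 (prior 1/6): the host opened box 1, so this case is ruled out; weight (1/6)·0 = 0.
If it is in box 2 (prior 1/2): the host has no choice, probability 1; weight (1/2)·1 = 1/2.
If it is in box 3 (prior 1/3): the host has 2 equally likely choices, so probability 1/2; weight (1/3)·(1/2) = 1/6.
The weights sum to 2/3.
So P(the gold coin in box 3 | the host opened box 1) = (1/6) / (2/3) = 1/4.

1/4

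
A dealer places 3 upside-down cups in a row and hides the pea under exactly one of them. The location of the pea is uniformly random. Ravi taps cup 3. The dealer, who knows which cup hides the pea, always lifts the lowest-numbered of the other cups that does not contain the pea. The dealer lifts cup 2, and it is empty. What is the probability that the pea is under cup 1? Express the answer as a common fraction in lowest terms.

Consider each possible location of the pea in turn.
If it is under cup 1 (prior 1/3): cup 2 is the lowest-numbered option available, probability 1; weight (1/3)·1 = 1/3.
If it is under cup 2 (prior 1/3): the dealer opened cup 2, so this case is ruled out; weight (1/3)·0 = 0.
If it is under cup 3 (prior 1/3): the dealer would have opened cup 1 instead, probability 0; weight (1/3)·0 = 0.
The weights sum to 1/3.
So P(the pea under cup 1 | the dealer opened cup 2) = (1/3) / (1/3) = 1.

1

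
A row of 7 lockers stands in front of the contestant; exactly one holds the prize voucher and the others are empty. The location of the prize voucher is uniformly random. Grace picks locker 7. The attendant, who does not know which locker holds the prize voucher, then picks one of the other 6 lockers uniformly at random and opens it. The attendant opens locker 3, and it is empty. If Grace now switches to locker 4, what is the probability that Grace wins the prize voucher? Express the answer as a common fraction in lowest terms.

Consider each possible location of the prize voucher in turn.
If it is in any of lockers 1, 2, 4, 5, 6, and 7 (prior 1/7 each): the attendant picks locker 3 with probability 1/6 regardless, and it is not the prize; weight (1/7)·(1/6) = 1/42 each.
If it is in locker 3 (prior 1/7): the attendant opened locker 3, so this case is ruled out; weight (1/7)·0 = 0.
The weights sum to 1/7.
So P(the prize voucher in locker 4 | the attendant opened locker 3) = (1/42) / (1/7) = 1/6.

1/6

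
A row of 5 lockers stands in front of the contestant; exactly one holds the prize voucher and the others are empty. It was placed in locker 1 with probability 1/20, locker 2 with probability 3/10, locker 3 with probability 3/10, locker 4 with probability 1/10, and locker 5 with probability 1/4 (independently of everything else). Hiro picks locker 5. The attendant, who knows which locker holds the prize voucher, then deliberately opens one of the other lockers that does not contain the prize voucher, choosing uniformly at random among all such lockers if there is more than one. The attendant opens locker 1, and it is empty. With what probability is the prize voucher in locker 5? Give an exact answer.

Consider each possible location of the prize voucher in turn.
If it is in locker 1 (prior 1/20): the attendant opened locker 1, so this case is ruled out; weight (1/20)·0 = 0.
If it is in either of lockers 2 and 3 (prior 3/10 each): the attendant has 3 equally likely choices, so probability 1/3; weight (3/10)·(1/3) = 1/10 each.
If it is in locker 4 (prior 1/10): the attendant has 3 equally likely choices, so probability 1/3; weight (1/10)·(1/3) = 1/30.
If it is in locker 5 (prior 1/4): the attendant has 4 equally likely choices, so probability 1/4; weight (1/4)·(1/4) = 1/16.
The weights sum to 71/240.
So P(the prize voucher in locker 5 | the attendant opened locker 1) = (1/16) / (71/240) = 15/71.

15/71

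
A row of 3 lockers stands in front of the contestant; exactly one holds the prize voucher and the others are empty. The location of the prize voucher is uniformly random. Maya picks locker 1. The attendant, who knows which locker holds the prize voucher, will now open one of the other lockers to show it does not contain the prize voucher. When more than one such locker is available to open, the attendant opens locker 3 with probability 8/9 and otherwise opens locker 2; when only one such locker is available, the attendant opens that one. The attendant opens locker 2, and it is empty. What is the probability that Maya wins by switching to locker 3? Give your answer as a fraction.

9/10

Consider each possible location of the prize voucher in turn.
If it is in locker 1 (prior 1/3): locker 3 is available but not opened, probability 1/9; weight (1/3)·(1/9) = 1/27.
If it is in locker 2 (prior 1/3): the attendant opened locker 2, so this case is ruled out; weight (1/3)·0 = 0.
If it is in locker 3 (prior 1/3): only locker 2 is available, probability 1; weight (1/3)·1 = 1/3.
The weights sum to 10/27.
So P(the prize voucher in locker 3 | the attendant opened locker 2) = (1/3) / (10/27) = 9/10.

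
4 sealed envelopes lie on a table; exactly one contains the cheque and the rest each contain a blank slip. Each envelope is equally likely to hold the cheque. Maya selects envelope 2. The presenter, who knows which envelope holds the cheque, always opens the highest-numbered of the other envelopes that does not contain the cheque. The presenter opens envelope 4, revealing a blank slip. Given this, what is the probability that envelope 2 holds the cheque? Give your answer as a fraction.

Apply Bayes' rule, conditioning on where the cheque actually is.
If it is in any of envelopes 1, 2, and 3 (prior 1/4 each): envelope 4 is the highest-numbered option available, probability 1; weight (1/4)·1 = 1/4 each.
If it is in envelope 4 (prior 1/4): the presenter opened envelope 4, so this case is ruled out; weight (1/4)·0 = 0.
The weights sum to 3/4.
So P(the cheque in envelope 2 | the presenter opened envelope 4) = (1/4) / (3/4) = 1/3.

1/3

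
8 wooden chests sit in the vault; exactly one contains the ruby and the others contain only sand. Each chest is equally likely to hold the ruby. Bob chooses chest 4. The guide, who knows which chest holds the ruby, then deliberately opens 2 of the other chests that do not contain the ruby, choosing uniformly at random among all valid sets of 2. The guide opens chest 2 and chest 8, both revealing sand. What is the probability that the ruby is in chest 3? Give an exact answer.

Apply Bayes' rule, conditioning on where the ruby actually is.
If it is in any of chests 1, 3, 5, 6, and 7 (prior 1/8 each): the guide has 15 equally likely choices, so probability 1/15; weight (1/8)·(1/15) = 1/120 each.
If it is in either of chests 2 and 8 (prior 1/8 each): that chest was opened and seen not to hold the prize — ruled out; weight (1/8)·0 = 0 each.
If it is in chest 4 (prior 1/8): the guide has 21 equally likely choices, so probability 1/21; weight (1/8)·(1/21) = 1/168.
The weights sum to 1/21.
So P(the ruby in chest 3 | the guide opened chest 2 and chest 8) = (1/120) / (1/21) = 7/40.

7/40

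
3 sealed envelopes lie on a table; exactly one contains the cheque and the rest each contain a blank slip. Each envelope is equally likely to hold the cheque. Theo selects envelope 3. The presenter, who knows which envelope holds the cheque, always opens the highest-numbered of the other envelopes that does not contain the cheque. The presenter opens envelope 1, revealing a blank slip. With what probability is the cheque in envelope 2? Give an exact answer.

Consider each possible location of the cheque in turn.
If it is in envelope 1 (prior 1/3): the presenter opened envelope 1, so this case is ruled out; weight (1/3)·0 = 0.
If it is in envelope 2 (prior 1/3): envelope 1 is the highest-numbered option available, probability 1; weight (1/3)·1 = 1/3.
If it is in envelope 3 (prior 1/3): the presenter would have opened envelope 2 instead, probability 0; weight (1/3)·0 = 0.
The weights sum to 1/3.
So P(the cheque in envelope 2 | the presenter opened envelope 1) = (1/3) / (1/3) = 1.

1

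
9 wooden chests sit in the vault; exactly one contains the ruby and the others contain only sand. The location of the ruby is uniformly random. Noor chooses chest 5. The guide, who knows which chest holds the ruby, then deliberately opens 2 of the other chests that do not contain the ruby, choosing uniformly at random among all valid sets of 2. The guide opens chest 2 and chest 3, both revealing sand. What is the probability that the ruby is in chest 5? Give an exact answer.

1/9

Apply Bayes' rule, conditioning on where the ruby actually is.
If it is in any of chests 1, 4, 6, 7, 8, and 9 (prior 1/9 each): the guide has 21 equally likely choices, so probability 1/21; weight (1/9)·(1/21) = 1/189 each.
If it is in either of chests 2 and 3 (prior 1/9 each): that chest was opened and seen not to hold the prize — ruled out; weight (1/9)·0 = 0 each.
If it is in chest 5 (prior 1/9): the guide has 28 equally likely choices, so probability 1/28; weight (1/9)·(1/28) = 1/252.
The weights sum to 1/28.
So P(the ruby in chest 5 | the guide opened chest 2 and chest 3) = (1/252) / (1/28) = 1/9.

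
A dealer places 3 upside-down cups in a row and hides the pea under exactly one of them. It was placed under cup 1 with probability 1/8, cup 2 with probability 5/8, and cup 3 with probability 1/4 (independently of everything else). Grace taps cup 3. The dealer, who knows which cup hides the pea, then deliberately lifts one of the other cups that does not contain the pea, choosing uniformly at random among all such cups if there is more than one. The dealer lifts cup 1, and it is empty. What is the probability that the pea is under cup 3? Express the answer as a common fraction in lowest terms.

Consider each possible location of the pea in turn.
If it is under cup 1 (prior 1/8): the dealer opened cup 1, so this case is ruled out; weight (1/8)·0 = 0.
If it is under cup 2 (prior 5/8): the dealer has no choice, probability 1; weight (5/8)·1 = 5/8.
If it is under cup 3 (prior 1/4): the dealer has 2 equally likely choices, so probability 1/2; weight (1/4)·(1/2) = 1/8.
The weights sum to 3/4.
So P(the pea under cup 3 | the dealer opened cup 1) = (1/8) / (3/4) = 1/6.

1/6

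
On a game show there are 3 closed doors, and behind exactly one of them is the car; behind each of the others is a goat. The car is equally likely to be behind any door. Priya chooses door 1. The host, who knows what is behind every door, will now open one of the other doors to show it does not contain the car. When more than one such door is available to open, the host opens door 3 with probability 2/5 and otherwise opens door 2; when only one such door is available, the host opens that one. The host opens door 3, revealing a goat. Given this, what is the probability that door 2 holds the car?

5/7

Condition on the true location of the car.
If it is behind door 1 (prior 1/3): door 3 is available, opened with probability 2/5; weight (1/3)·(2/5) = 2/15.
If it is behind door 2 (prior 1/3): only door 3 is available, probability 1; weight (1/3)·1 = 1/3.
If it is behind door 3 (prior 1/3): the host opened door 3, so this case is ruled out; weight (1/3)·0 = 0.
The weights sum to 7/15.
So P(the car behind door 2 | the host opened door 3) = (1/3) / (7/15) = 5/7.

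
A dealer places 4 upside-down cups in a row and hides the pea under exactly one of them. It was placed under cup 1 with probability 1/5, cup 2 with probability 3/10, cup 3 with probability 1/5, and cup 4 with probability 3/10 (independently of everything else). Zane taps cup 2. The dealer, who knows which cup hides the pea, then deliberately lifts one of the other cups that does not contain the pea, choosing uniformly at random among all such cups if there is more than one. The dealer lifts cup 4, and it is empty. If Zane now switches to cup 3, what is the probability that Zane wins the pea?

1/3

Apply Bayes' rule, conditioning on where the pea actually is.
If it is under either of cups 1 and 3 (prior 1/5 each): the dealer has 2 equally likely choices, so probability 1/2; weight (1/5)·(1/2) = 1/10 each.
If it is under cup 2 (prior 3/10): the dealer has 3 equally likely choices, so probability 1/3; weight (3/10)·(1/3) = 1/10.
If it is under cup 4 (prior 3/10): the dealer opened cup 4, so this case is ruled out; weight (3/10)·0 = 0.
The weights sum to 3/10.
So P(the pea under cup 3 | the dealer opened cup 4) = (1/10) / (3/10) = 1/3.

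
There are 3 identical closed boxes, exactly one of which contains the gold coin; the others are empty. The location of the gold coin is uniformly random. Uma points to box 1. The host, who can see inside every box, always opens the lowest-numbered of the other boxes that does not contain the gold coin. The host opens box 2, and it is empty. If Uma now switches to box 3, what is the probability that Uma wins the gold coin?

Consider each possible location of the gold coin in turn.
If it is in either of boxes 1 and 3 (prior 1/3 each): box 2 is the lowest-numbered option available, probability 1; weight (1/3)·1 = 1/3 each.
If it is in box 2 (prior 1/3): the host opened box 2, so this case is ruled out; weight (1/3)·0 = 0.
The weights sum to 2/3.
So P(the gold coin in box 3 | the host opened box 2) = (1/3) / (2/3) = 1/2.

1/2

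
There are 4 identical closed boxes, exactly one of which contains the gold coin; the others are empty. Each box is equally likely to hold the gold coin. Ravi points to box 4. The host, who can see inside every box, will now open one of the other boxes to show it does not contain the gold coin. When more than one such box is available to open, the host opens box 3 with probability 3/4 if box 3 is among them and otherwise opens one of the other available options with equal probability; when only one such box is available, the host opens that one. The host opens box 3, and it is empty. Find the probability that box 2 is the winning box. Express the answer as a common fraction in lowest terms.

1/3

Consider each possible location of the gold coin in turn.
If it is in any of boxes 1, 2, and 4 (prior 1/4 each): box 3 is available, opened with probability 3/4; weight (1/4)·(3/4) = 3/16 each.
If it is in box 3 (prior 1/4): the host opened box 3, so this case is ruled out; weight (1/4)·0 = 0.
The weights sum to 9/16.
So P(the gold coin in box 2 | the host opened box 3) = (3/16) / (9/16) = 1/3.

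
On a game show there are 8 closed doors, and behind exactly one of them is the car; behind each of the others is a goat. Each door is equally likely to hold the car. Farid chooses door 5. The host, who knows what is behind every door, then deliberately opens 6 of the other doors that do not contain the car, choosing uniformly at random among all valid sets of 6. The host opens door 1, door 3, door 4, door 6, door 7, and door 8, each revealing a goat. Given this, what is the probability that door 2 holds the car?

7/8

Condition on the true location of the car.
If it is behind any of doors 1, 3, 4, 6, 7, and 8 (prior 1/8 each): that door was opened and seen not to hold the prize — ruled out; weight (1/8)·0 = 0 each.
If it is behind door 2 (prior 1/8): the host has no choice, probability 1; weight (1/8)·1 = 1/8.
If it is behind door 5 (prior 1/8): the host has 7 equally likely choices, so probability 1/7; weight (1/8)·(1/7) = 1/56.
The weights sum to 1/7.
So P(the car behind door 2 | the host opened door 1, door 3, door 4, door 6, door 7, and door 8) = (1/8) / (1/7) = 7/8.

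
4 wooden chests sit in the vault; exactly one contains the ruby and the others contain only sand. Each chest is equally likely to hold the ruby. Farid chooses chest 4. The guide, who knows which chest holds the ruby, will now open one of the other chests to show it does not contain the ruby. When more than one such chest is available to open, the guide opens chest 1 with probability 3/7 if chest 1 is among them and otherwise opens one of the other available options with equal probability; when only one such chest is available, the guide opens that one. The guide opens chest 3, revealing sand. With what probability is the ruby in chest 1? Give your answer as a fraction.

7/19

Condition on the true location of the ruby.
If it is in chest 1 (prior 1/4): chest 1 holds the prize so is unavailable; the guide chooses uniformly among the 2 others, probability 1/2; weight (1/4)·(1/2) = 1/8.
If it is in chest 2 (prior 1/4): chest 1 is available but not opened, probability 4/7; weight (1/4)·(4/7) = 1/7.
If it is in chest 3 (prior 1/4): the guide opened chest 3, so this case is ruled out; weight (1/4)·0 = 0.
If it is in chest 4 (prior 1/4): chest 1 is available but not opened; chest 3 gets probability (1 − 3/7)/2 = 2/7; weight (1/4)·(2/7) = 1/14.
The weights sum to 19/56.
So P(the ruby in chest 1 | the guide opened chest 3) = (1/8) / (19/56) = 7/19.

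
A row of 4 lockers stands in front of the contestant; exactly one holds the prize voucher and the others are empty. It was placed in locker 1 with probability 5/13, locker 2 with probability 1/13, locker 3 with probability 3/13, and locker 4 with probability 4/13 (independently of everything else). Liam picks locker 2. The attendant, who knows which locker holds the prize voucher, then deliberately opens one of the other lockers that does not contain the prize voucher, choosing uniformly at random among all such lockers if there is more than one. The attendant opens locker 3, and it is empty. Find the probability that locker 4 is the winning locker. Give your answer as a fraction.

Consider each possible location of the prize voucher in turn.
If it is in locker 1 (prior 5/13): the attendant has 2 equally likely choices, so probability 1/2; weight (5/13)·(1/2) = 5/26.
If it is in locker 2 (prior 1/13): the attendant has 3 equally likely choices, so probability 1/3; weight (1/13)·(1/3) = 1/39.
If it is in locker 3 (prior 3/13): the attendant opened locker 3, so this case is ruled out; weight (3/13)·0 = 0.
If it is in locker 4 (prior 4/13): the attendant has 2 equally likely choices, so probability 1/2; weight (4/13)·(1/2) = 2/13.
The weights sum to 29/78.
So P(the prize voucher in locker 4 | the attendant opened locker 3) = (2/13) / (29/78) = 12/29.

12/29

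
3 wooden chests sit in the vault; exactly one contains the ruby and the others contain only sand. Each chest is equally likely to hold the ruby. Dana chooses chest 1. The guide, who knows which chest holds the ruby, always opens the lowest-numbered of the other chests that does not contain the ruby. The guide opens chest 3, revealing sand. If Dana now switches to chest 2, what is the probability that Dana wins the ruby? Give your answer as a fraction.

Apply Bayes' rule, conditioning on where the ruby actually is.
If it is in chest 1 (prior 1/3): the guide would have opened chest 2 instead, probability 0; weight (1/3)·0 = 0.
If it is in chest 2 (prior 1/3): chest 3 is the lowest-numbered option available, probability 1; weight (1/3)·1 = 1/3.
If it is in chest 3 (prior 1/3): the guide opened chest 3, so this case is ruled out; weight (1/3)·0 = 0.
The weights sum to 1/3.
So P(the ruby in chest 2 | the guide opened chest 3) = (1/3) / (1/3) = 1.

1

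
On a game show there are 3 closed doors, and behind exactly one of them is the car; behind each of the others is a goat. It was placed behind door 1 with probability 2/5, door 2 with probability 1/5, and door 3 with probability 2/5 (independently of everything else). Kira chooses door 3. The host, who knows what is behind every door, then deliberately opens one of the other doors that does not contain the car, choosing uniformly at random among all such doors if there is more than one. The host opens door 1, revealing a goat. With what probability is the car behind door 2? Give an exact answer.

Condition on the true location of the car.
If it is behind door 1 (prior 2/5): the host opened door 1, so this case is ruled out; weight (2/5)·0 = 0.
If it is behind door 2 (prior 1/5): the host has no choice, probability 1; weight (1/5)·1 = 1/5.
If it is behind door 3 (prior 2/5): the host has 2 equally likely choices, so probability 1/2; weight (2/5)·(1/2) = 1/5.
The weights sum to 2/5.
So P(the car behind door 2 | the host opened door 1) = (1/5) / (2/5) = 1/2.

1/2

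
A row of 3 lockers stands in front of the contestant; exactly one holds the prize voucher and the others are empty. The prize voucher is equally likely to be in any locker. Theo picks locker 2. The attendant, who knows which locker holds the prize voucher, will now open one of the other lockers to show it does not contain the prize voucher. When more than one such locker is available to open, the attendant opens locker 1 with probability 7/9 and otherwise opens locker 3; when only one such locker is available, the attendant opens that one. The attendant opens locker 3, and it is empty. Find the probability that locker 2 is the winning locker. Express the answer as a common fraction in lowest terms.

2/11

Consider each possible location of the prize voucher in turn.
If it is in locker 1 (prior 1/3): only locker 3 is available, probability 1; weight (1/3)·1 = 1/3.
If it is in locker 2 (prior 1/3): locker 1 is available but not opened, probability 2/9; weight (1/3)·(2/9) = 2/27.
If it is in locker 3 (prior 1/3): the attendant opened locker 3, so this case is ruled out; weight (1/3)·0 = 0.
The weights sum to 11/27.
So P(the prize voucher in locker 2 | the attendant opened locker 3) = (2/27) / (11/27) = 2/11.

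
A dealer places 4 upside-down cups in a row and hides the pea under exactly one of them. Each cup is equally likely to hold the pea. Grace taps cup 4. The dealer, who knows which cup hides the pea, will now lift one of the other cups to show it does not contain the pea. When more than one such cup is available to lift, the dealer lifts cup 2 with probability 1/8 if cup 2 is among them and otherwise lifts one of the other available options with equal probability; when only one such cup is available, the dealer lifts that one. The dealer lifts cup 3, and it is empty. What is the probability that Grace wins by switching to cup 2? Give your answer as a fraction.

Consider each possible location of the pea in turn.
If it is under cup 1 (prior 1/4): cup 2 is available but not opened, probability 7/8; weight (1/4)·(7/8) = 7/32.
If it is under cup 2 (prior 1/4): cup 2 holds the prize so is unavailable; the dealer chooses uniformly among the 2 others, probability 1/2; weight (1/4)·(1/2) = 1/8.
If it is under cup 3 (prior 1/4): the dealer opened cup 3, so this case is ruled out; weight (1/4)·0 = 0.
If it is under cup 4 (prior 1/4): cup 2 is available but not opened; cup 3 gets probability (1 − 1/8)/2 = 7/16; weight (1/4)·(7/16) = 7/64.
The weights sum to 29/64.
So P(the pea under cup 2 | the dealer opened cup 3) = (1/8) / (29/64) = 8/29.

8/29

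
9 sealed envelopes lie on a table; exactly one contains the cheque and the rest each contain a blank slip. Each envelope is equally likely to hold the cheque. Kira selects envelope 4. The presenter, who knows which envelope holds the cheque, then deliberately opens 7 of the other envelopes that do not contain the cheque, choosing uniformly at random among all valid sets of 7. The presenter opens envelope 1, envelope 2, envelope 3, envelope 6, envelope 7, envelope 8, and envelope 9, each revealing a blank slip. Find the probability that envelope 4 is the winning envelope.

1/9

Apply Bayes' rule, conditioning on where the cheque actually is.
If it is in any of envelopes 1, 2, 3, 6, 7, 8, and 9 (prior 1/9 each): that envelope was opened and seen not to hold the prize — ruled out; weight (1/9)·0 = 0 each.
If it is in envelope 4 (prior 1/9): the presenter has 8 equally likely choices, so probability 1/8; weight (1/9)·(1/8) = 1/72.
If it is in envelope 5 (prior 1/9): the presenter has no choice, probability 1; weight (1/9)·1 = 1/9.
The weights sum to 1/8.
So P(the cheque in envelope 4 | the presenter opened envelope 1, envelope 2, envelope 3, envelope 6, envelope 7, envelope 8, and envelope 9) = (1/72) / (1/8) = 1/9.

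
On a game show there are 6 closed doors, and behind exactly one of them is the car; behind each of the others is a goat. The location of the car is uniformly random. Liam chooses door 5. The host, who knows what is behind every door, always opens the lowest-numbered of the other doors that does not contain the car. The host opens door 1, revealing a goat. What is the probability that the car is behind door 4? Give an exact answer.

1/5

Condition on the true location of the car.
If it is behind door 1 (prior 1/6): the host opened door 1, so this case is ruled out; weight (1/6)·0 = 0.
If it is behind any of doors 2, 3, 4, 5, and 6 (prior 1/6 each): door 1 is the lowest-numbered option available, probability 1; weight (1/6)·1 = 1/6 each.
The weights sum to 5/6.
So P(the car behind door 4 | the host opened door 1) = (1/6) / (5/6) = 1/5.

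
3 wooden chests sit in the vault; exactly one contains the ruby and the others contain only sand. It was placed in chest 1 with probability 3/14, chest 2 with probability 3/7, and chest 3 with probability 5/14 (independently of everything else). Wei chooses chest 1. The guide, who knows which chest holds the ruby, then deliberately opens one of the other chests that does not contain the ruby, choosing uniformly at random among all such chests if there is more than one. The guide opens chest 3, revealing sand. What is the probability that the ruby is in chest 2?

Apply Bayes' rule, conditioning on where the ruby actually is.
If it is in chest 1 (prior 3/14): the guide has 2 equally likely choices, so probability 1/2; weight (3/14)·(1/2) = 3/28.
If it is in chest 2 (prior 3/7): the guide has no choice, probability 1; weight (3/7)·1 = 3/7.
If it is in chest 3 (prior 5/14): the guide opened chest 3, so this case is ruled out; weight (5/14)·0 = 0.
The weights sum to 15/28.
So P(the ruby in chest 2 | the guide opened chest 3) = (3/7) / (15/28) = 4/5.

4/5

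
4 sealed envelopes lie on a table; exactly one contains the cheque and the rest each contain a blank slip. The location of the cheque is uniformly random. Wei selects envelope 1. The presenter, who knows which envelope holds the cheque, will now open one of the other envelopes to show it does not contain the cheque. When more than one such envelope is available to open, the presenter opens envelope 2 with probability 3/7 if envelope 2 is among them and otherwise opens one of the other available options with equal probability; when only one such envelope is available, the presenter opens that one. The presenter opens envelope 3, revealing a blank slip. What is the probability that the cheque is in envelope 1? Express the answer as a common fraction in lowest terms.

Condition on the true location of the cheque.
If it is in envelope 1 (prior 1/4): envelope 2 is available but not opened; envelope 3 gets probability (1 − 3/7)/2 = 2/7; weight (1/4)·(2/7) = 1/14.
If it is in envelope 2 (prior 1/4): envelope 2 holds the prize so is unavailable; the presenter chooses uniformly among the 2 others, probability 1/2; weight (1/4)·(1/2) = 1/8.
If it is in envelope 3 (prior 1/4): the presenter opened envelope 3, so this case is ruled out; weight (1/4)·0 = 0.
If it is in envelope 4 (prior 1/4): envelope 2 is available but not opened, probability 4/7; weight (1/4)·(4/7) = 1/7.
The weights sum to 19/56.
So P(the cheque in envelope 1 | the presenter opened envelope 3) = (1/14) / (19/56) = 4/19.

4/19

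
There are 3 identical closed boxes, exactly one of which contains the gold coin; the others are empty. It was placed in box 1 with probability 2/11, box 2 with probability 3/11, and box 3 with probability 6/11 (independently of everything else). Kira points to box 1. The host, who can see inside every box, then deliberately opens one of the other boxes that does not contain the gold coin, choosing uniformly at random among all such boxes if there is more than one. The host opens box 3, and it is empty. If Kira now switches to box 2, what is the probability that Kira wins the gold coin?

Condition on the true location of the gold coin.
If it is in box 1 (prior 2/11): the host has 2 equally likely choices, so probability 1/2; weight (2/11)·(1/2) = 1/11.
If it is in box 2 (prior 3/11): the host has no choice, probability 1; weight (3/11)·1 = 3/11.
If it is in box 3 (prior 6/11): the host opened box 3, so this case is ruled out; weight (6/11)·0 = 0.
The weights sum to 4/11.
So P(the gold coin in box 2 | the host opened box 3) = (3/11) / (4/11) = 3/4.

3/4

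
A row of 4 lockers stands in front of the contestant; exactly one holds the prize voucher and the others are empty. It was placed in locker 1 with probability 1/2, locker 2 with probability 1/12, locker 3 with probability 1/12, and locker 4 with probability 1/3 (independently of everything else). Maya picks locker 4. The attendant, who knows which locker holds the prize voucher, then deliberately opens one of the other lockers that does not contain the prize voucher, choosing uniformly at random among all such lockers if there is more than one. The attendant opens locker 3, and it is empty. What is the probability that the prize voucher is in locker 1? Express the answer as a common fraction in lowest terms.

18/29

Apply Bayes' rule, conditioning on where the prize voucher actually is.
If it is in locker 1 (prior 1/2): the attendant has 2 equally likely choices, so probability 1/2; weight (1/2)·(1/2) = 1/4.
If it is in locker 2 (prior 1/12): the attendant has 2 equally likely choices, so probability 1/2; weight (1/12)·(1/2) = 1/24.
If it is in locker 3 (prior 1/12): the attendant opened locker 3, so this case is ruled out; weight (1/12)·0 = 0.
If it is in locker 4 (prior 1/3): the attendant has 3 equally likely choices, so probability 1/3; weight (1/3)·(1/3) = 1/9.
The weights sum to 29/72.
So P(the prize voucher in locker 1 | the attendant opened locker 3) = (1/4) / (29/72) = 18/29.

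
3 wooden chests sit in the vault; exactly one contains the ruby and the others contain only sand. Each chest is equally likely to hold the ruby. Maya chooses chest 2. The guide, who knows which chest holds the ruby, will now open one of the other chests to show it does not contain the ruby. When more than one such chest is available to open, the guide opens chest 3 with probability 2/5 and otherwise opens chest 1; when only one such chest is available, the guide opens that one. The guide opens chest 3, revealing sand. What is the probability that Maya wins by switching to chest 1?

5/7

Condition on the true location of the ruby.
If it is in chest 1 (prior 1/3): only chest 3 is available, probability 1; weight (1/3)·1 = 1/3.
If it is in chest 2 (prior 1/3): chest 3 is available, opened with probability 2/5; weight (1/3)·(2/5) = 2/15.
If it is in chest 3 (prior 1/3): the guide opened chest 3, so this case is ruled out; weight (1/3)·0 = 0.
The weights sum to 7/15.
So P(the ruby in chest 1 | the guide opened chest 3) = (1/3) / (7/15) = 5/7.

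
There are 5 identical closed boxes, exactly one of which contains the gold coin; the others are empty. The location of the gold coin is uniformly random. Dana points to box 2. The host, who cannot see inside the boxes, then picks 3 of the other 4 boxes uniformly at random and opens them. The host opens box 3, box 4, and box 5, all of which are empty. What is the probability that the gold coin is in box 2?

1/2

Because the host chose which boxes to open without knowing where the gold coin is, the choice is independent of the prize location. Learning that none of the 3 opened boxes holds the gold coin simply rules out those 3 locations and leaves the remaining 2 boxes still equally likely by symmetry.
So P(the gold coin in box 2) = 1/2.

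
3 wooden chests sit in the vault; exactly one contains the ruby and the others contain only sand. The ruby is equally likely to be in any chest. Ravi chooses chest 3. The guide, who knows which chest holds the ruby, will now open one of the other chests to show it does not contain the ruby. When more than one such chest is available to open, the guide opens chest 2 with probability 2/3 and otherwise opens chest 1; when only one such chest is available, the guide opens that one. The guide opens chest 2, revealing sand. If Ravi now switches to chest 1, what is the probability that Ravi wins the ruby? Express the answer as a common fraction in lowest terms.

Condition on the true location of the ruby.
If it is in chest 1 (prior 1/3): only chest 2 is available, probability 1; weight (1/3)·1 = 1/3.
If it is in chest 2 (prior 1/3): the guide opened chest 2, so this case is ruled out; weight (1/3)·0 = 0.
If it is in chest 3 (prior 1/3): chest 2 is available, opened with probability 2/3; weight (1/3)·(2/3) = 2/9.
The weights sum to 5/9.
So P(the ruby in chest 1 | the guide opened chest 2) = (1/3) / (5/9) = 3/5.

3/5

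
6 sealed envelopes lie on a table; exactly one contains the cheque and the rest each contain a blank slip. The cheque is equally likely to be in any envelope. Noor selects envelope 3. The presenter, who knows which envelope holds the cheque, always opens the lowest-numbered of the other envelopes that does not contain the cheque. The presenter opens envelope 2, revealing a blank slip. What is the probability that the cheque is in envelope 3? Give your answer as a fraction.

0

Apply Bayes' rule, conditioning on where the cheque actually is.
If it is in envelope 1 (prior 1/6): envelope 2 is the lowest-numbered option available, probability 1; weight (1/6)·1 = 1/6.
If it is in envelope 2 (prior 1/6): the presenter opened envelope 2, so this case is ruled out; weight (1/6)·0 = 0.
If it is in any of envelopes 3, 4, 5, and 6 (prior 1/6 each): the presenter would have opened envelope 1 instead, probability 0; weight (1/6)·0 = 0 each.
The weights sum to 1/6.
So P(the cheque in envelope 3 | the presenter opened envelope 2) = 0 / (1/6) = 0.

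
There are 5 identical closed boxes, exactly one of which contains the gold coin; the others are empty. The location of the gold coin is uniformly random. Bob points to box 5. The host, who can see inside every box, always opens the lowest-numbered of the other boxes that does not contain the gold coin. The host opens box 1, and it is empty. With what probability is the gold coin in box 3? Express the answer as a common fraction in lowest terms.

1/4

Condition on the true location of the gold coin.
If it is in box 1 (prior 1/5): the host opened box 1, so this case is ruled out; weight (1/5)·0 = 0.
If it is in any of boxes 2, 3, 4, and 5 (prior 1/5 each): box 1 is the lowest-numbered option available, probability 1; weight (1/5)·1 = 1/5 each.
The weights sum to 4/5.
So P(the gold coin in box 3 | the host opened box 1) = (1/5) / (4/5) = 1/4.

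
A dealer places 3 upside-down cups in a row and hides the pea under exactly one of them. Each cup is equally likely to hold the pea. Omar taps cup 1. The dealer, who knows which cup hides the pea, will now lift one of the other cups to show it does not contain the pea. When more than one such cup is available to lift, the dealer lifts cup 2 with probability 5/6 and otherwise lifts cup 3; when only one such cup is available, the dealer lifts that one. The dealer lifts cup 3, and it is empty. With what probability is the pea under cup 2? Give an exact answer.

Apply Bayes' rule, conditioning on where the pea actually is.
If it is under cup 1 (prior 1/3): cup 2 is available but not opened, probability 1/6; weight (1/3)·(1/6) = 1/18.
If it is under cup 2 (prior 1/3): only cup 3 is available, probability 1; weight (1/3)·1 = 1/3.
If it is under cup 3 (prior 1/3): the dealer opened cup 3, so this case is ruled out; weight (1/3)·0 = 0.
The weights sum to 7/18.
So P(the pea under cup 2 | the dealer opened cup 3) = (1/3) / (7/18) = 6/7.

6/7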